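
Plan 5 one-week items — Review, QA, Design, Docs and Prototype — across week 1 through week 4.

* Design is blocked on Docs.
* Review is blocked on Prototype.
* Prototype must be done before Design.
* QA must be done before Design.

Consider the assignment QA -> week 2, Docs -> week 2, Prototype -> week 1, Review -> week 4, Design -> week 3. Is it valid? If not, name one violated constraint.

Yes

Review is blocked on Prototype — holds.
QA must be done before Design — holds.
Design is blocked on Docs — holds.
Prototype must be done before Design — holds.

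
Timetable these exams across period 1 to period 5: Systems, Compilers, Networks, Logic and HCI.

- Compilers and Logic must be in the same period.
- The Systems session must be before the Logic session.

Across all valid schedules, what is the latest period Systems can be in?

period 4

Downstream work caps Systems at period 4.
Systems at period 4 is achievable: Compilers in period 5; Logic in period 5; Networks in period 1; Systems in period 4; HCI in period 1.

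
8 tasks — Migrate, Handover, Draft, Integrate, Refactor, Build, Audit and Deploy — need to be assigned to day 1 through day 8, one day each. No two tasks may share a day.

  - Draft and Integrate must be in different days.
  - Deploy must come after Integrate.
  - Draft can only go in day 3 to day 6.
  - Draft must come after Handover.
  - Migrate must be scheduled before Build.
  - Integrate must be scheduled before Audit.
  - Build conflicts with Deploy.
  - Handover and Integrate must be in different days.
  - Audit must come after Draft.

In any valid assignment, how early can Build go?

day 2

Precedence pushes Build to at least day 2.
Build at day 2 is achievable: Integrate=day 5; Migrate=day 1; Draft=day 4; Refactor=day 8; Build=day 2; Handover=day 3; Deploy=day 7; Audit=day 6.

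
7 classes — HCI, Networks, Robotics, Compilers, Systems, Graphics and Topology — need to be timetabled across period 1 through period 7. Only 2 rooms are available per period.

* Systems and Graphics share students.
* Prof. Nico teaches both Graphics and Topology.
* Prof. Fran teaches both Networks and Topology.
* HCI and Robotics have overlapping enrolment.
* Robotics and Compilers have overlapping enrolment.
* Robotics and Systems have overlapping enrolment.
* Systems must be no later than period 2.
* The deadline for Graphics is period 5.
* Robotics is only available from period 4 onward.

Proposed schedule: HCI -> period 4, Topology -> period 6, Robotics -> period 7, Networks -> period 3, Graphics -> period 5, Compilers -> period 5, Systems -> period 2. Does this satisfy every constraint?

Prof. Fran teaches both Networks and Topology — holds.
Prof. Nico teaches both Graphics and Topology — holds.
Systems and Graphics share students — holds.
Only 2 rooms are available per period — holds.
The deadline for Graphics is period 5 — holds.
Robotics and Compilers have overlapping enrolment — holds.
Robotics is only available from period 4 onward — holds.
Systems must be no later than period 2 — holds.
HCI and Robotics have overlapping enrolment — holds.
Robotics and Systems have overlapping enrolment — holds.

Valid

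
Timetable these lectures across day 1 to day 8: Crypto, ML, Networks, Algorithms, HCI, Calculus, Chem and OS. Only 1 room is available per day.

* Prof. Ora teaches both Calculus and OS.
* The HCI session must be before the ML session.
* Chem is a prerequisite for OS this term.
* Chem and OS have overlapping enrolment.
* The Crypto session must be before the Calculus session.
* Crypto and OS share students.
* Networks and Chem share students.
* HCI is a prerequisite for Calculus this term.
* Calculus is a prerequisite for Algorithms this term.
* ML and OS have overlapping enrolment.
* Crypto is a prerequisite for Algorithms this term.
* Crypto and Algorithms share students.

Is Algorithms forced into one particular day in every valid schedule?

No

Algorithms can be day 4 (e.g. Crypto=day 1; Networks=day 8; Chem=day 6; OS=day 7; ML=day 5; Calculus=day 3; Algorithms=day 4; HCI=day 2) or day 5 (e.g. Chem=day 6; Algorithms=day 5; HCI=day 2; Crypto=day 1; Calculus=day 3; ML=day 4; OS=day 7; Networks=day 8).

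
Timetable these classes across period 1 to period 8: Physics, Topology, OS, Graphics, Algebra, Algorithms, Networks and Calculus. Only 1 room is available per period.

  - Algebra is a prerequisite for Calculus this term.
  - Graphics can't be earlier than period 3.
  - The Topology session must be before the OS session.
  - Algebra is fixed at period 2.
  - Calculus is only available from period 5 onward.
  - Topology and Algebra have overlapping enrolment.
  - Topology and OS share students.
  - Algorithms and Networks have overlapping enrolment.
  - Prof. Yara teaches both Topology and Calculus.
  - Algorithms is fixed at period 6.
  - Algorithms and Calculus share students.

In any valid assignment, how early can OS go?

period 3

Precedence pushes OS to at least period 2.
OS at period 3 is achievable: Physics in period 7, Graphics in period 4, Algorithms in period 6, Algebra in period 2, Topology in period 1, OS in period 3, Calculus in period 5, Networks in period 8.
Nothing earlier works — the conflict and capacity constraints rule out every period before period 3.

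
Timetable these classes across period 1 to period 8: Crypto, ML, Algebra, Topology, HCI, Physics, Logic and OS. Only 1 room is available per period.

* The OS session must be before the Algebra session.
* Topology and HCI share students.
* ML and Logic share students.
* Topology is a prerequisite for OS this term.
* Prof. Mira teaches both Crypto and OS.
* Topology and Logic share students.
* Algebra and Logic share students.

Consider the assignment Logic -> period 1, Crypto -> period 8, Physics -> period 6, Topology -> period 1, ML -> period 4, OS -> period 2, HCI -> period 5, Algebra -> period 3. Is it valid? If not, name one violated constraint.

Topology and Logic share students — violated.
Algebra and Logic share students — holds.
The OS session must be before the Algebra session — holds.
ML and Logic share students — holds.
Topology and HCI share students — holds.
Prof. Mira teaches both Crypto and OS — holds.
Topology is a prerequisite for OS this term — holds.
Only 1 room is available per period — violated.

Invalid. Topology and Logic share students.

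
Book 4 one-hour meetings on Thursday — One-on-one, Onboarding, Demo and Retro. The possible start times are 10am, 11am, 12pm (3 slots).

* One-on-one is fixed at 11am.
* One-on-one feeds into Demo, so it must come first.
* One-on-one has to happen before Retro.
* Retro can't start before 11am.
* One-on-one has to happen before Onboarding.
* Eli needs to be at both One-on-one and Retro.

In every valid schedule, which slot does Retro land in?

12pm

Retro's window is 11am–12pm.
One-on-one is fixed at 11am, and Retro can't share a slot with One-on-one.
So Retro must be 12pm.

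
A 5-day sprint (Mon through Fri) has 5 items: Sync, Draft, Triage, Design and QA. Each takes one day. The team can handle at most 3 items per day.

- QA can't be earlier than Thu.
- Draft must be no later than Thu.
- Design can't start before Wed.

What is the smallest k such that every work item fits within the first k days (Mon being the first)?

4

With at most 3 per day and 5 work items, at least 2 days are needed.
QA can't be placed before Thu — that is day 4 counting from Mon — so the schedule must run through at least 4 days.
4 works (last occupied day: Thu): for example QA in Thu; Sync in Mon; Draft in Mon; Triage in Mon; Design in Wed.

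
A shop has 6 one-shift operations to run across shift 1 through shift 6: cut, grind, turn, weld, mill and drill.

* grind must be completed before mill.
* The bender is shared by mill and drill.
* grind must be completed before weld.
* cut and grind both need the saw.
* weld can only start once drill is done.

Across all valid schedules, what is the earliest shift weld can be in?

Precedence pushes weld to at least shift 2.
weld at shift 2 is achievable: weld=shift 2, grind=shift 1, cut=shift 2, turn=shift 1, drill=shift 1, mill=shift 2.

shift 2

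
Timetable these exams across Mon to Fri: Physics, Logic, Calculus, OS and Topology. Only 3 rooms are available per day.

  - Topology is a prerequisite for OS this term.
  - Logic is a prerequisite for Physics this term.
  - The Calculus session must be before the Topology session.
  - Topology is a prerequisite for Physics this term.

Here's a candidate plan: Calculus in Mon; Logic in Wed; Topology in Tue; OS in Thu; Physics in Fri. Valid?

Topology is a prerequisite for OS this term — holds.
The Calculus session must be before the Topology session — holds.
Topology is a prerequisite for Physics this term — holds.
Logic is a prerequisite for Physics this term — holds.
Only 3 rooms are available per day — holds.

Yes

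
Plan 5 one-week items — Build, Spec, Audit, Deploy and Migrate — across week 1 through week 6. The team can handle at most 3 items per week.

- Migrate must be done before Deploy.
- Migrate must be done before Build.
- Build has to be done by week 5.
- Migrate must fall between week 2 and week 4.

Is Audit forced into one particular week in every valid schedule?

No

Audit can be week 1 (e.g. Spec=week 1, Build=week 3, Migrate=week 2, Audit=week 1, Deploy=week 3) or week 2 (e.g. Migrate in week 2, Audit in week 2, Spec in week 1, Build in week 3, Deploy in week 3).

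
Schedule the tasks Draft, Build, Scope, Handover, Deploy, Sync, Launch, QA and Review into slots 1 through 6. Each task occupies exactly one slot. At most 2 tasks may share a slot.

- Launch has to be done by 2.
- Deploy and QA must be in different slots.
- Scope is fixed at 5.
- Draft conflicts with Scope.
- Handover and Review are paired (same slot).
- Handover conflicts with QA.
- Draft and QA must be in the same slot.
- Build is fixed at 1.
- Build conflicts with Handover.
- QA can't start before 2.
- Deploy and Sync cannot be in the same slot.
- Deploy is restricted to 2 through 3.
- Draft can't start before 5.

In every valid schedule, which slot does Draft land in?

Draft's window is 5–6.
Scope is fixed at 5, and Draft can't share a slot with Scope.
So Draft must be 6.

6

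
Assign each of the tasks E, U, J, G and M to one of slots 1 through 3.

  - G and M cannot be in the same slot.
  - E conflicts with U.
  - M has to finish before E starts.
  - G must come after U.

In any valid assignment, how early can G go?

Precedence pushes G to at least 2.
G at 2 is achievable: M in 1, J in 1, E in 2, G in 2, U in 1.

2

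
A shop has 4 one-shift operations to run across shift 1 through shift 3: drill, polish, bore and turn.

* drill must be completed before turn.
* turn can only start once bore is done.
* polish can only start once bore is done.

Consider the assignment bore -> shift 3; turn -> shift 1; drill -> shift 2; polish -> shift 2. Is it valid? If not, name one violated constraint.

drill must be completed before turn — violated.
turn can only start once bore is done — violated.
polish can only start once bore is done — violated.

No. turn can only start once bore is done is not satisfied.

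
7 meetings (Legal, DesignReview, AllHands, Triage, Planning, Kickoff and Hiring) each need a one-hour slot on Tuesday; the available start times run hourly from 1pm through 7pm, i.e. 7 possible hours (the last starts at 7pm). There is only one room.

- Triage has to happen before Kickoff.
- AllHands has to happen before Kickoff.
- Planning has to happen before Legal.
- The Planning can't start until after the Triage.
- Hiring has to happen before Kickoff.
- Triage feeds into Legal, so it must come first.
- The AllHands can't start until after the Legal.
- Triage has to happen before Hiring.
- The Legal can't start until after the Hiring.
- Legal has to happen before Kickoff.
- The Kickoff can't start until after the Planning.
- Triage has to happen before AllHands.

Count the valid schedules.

14

Splitting on Legal: it can be 4pm (6), 5pm (8). Listing each branch's schedules as (DesignReview, AllHands, Triage, Planning, Kickoff, Hiring):
Legal=4pm: (5pm,6pm,1pm,2pm,7pm,3pm) (5pm,6pm,1pm,3pm,7pm,2pm) (6pm,5pm,1pm,2pm,7pm,3pm) (6pm,5pm,1pm,3pm,7pm,2pm) (7pm,5pm,1pm,2pm,6pm,3pm) (7pm,5pm,1pm,3pm,6pm,2pm) — 6.
Legal=5pm: (1pm,6pm,2pm,3pm,7pm,4pm) (1pm,6pm,2pm,4pm,7pm,3pm) (2pm,6pm,1pm,3pm,7pm,4pm) (2pm,6pm,1pm,4pm,7pm,3pm) (3pm,6pm,1pm,2pm,7pm,4pm) (3pm,6pm,1pm,4pm,7pm,2pm) (4pm,6pm,1pm,2pm,7pm,3pm) (4pm,6pm,1pm,3pm,7pm,2pm) — 8.
Summing: 6 + 8 = 14.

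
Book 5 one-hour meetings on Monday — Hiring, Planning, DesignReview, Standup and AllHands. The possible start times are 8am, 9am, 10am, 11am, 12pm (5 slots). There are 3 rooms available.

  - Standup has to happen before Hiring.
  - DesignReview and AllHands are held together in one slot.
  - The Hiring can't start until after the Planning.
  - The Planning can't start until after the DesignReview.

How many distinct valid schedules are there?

Splitting on Hiring: it can be 10am (2), 11am (9), 12pm (24). Listing each branch's schedules as (Planning, DesignReview, Standup, AllHands):
Hiring=10am: (9am,8am,8am,8am) (9am,8am,9am,8am) — 2.
Hiring=11am: (9am,8am,8am,8am) (9am,8am,9am,8am) (9am,8am,10am,8am) (10am,8am,8am,8am) (10am,8am,9am,8am) (10am,8am,10am,8am) (10am,9am,8am,9am) (10am,9am,9am,9am) (10am,9am,10am,9am) — 9.
Hiring=12pm: (9am,8am,8am,8am) (9am,8am,9am,8am) (9am,8am,10am,8am) (9am,8am,11am,8am) (10am,8am,8am,8am) (10am,8am,9am,8am) (10am,8am,10am,8am) (10am,8am,11am,8am) (10am,9am,8am,9am) (10am,9am,9am,9am) (10am,9am,10am,9am) (10am,9am,11am,9am) (11am,8am,8am,8am) (11am,8am,9am,8am) (11am,8am,10am,8am) (11am,8am,11am,8am) (11am,9am,8am,9am) (11am,9am,9am,9am) (11am,9am,10am,9am) (11am,9am,11am,9am) (11am,10am,8am,10am) (11am,10am,9am,10am) (11am,10am,10am,10am) (11am,10am,11am,10am) — 24.
Summing: 2 + 9 + 24 = 35.

35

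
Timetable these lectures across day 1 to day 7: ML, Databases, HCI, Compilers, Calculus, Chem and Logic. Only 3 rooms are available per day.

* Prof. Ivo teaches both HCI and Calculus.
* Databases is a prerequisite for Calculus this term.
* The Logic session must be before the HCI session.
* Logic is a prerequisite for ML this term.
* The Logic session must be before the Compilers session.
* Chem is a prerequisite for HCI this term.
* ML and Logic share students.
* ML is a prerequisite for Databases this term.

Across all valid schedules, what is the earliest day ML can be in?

Precedence pushes ML to at least day 2; downstream work caps ML at day 5.
ML at day 2 is achievable: HCI -> day 2; Compilers -> day 2; ML -> day 2; Calculus -> day 4; Databases -> day 3; Logic -> day 1; Chem -> day 1.

day 2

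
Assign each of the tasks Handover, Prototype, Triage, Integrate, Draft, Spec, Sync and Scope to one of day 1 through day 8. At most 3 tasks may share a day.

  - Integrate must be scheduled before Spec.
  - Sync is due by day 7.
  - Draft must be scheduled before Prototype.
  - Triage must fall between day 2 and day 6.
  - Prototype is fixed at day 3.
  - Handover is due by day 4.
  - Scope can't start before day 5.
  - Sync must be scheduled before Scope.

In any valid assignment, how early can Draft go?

day 1

Downstream work caps Draft at day 2.
Draft at day 1 is achievable: Prototype=day 3, Integrate=day 2, Scope=day 5, Draft=day 1, Triage=day 2, Sync=day 1, Handover=day 1, Spec=day 3.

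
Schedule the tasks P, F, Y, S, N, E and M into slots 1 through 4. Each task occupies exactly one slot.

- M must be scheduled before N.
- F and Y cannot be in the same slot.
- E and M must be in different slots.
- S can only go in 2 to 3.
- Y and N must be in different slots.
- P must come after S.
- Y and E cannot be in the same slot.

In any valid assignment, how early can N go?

2

Precedence pushes N to at least 2.
N at 2 is achievable: N -> 2, P -> 3, F -> 1, Y -> 3, S -> 2, M -> 1, E -> 2.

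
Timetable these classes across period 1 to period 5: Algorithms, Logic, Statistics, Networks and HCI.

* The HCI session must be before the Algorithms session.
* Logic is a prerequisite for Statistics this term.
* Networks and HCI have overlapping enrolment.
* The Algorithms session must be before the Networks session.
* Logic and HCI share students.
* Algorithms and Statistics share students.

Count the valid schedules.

55

Splitting on Algorithms: it can be period 2 (18), period 3 (22), period 4 (15). Listing each branch's schedules as (Logic, Statistics, Networks, HCI) by period number:
Algorithms=period 2: (2,3,3,1) (2,3,4,1) (2,3,5,1) (2,4,3,1) (2,4,4,1) (2,4,5,1) (2,5,3,1) (2,5,4,1) (2,5,5,1) (3,4,3,1) (3,4,4,1) (3,4,5,1) (3,5,3,1) (3,5,4,1) (3,5,5,1) (4,5,3,1) (4,5,4,1) (4,5,5,1) — 18.
Algorithms=period 3: (1,2,4,2) (1,2,5,2) (1,4,4,2) (1,4,5,2) (1,5,4,2) (1,5,5,2) (2,4,4,1) (2,4,5,1) (2,5,4,1) (2,5,5,1) (3,4,4,1) (3,4,4,2) (3,4,5,1) (3,4,5,2) (3,5,4,1) (3,5,4,2) (3,5,5,1) (3,5,5,2) (4,5,4,1) (4,5,4,2) (4,5,5,1) (4,5,5,2) — 22.
Algorithms=period 4: (1,2,5,2) (1,2,5,3) (1,3,5,2) (1,3,5,3) (1,5,5,2) (1,5,5,3) (2,3,5,1) (2,3,5,3) (2,5,5,1) (2,5,5,3) (3,5,5,1) (3,5,5,2) (4,5,5,1) (4,5,5,2) (4,5,5,3) — 15.
Summing: 18 + 22 + 15 = 55.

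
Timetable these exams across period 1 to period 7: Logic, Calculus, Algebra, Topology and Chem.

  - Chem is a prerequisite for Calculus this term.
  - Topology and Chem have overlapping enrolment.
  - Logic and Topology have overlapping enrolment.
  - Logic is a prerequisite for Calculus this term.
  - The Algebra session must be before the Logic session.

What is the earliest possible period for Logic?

Precedence pushes Logic to at least period 2; downstream work caps Logic at period 6.
Logic at period 2 is achievable: Logic -> period 2; Chem -> period 1; Topology -> period 3; Calculus -> period 3; Algebra -> period 1.

period 2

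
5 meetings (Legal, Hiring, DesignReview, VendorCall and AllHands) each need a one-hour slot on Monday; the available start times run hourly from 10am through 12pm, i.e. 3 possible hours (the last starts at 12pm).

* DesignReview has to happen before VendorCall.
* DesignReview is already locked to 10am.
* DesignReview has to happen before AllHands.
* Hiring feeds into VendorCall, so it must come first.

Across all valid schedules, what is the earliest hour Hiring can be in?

10am

Downstream work caps Hiring at 11am.
Hiring at 10am is achievable: Legal -> 10am, VendorCall -> 11am, AllHands -> 11am, Hiring -> 10am, DesignReview -> 10am.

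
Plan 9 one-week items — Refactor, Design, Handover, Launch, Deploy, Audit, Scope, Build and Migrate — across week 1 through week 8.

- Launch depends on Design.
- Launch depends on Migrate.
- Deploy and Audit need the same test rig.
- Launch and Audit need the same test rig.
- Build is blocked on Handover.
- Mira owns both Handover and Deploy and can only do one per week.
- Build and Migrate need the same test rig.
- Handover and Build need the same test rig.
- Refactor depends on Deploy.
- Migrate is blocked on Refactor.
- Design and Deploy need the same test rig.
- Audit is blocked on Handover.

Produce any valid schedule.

Design=week 2, Audit=week 3, Refactor=week 2, Deploy=week 1, Migrate=week 3, Build=week 4, Scope=week 1, Handover=week 2, Launch=week 4

Checking: Refactor(week 2) before Migrate(week 3); Design(week 2) before Launch(week 4); Deploy(week 1) before Refactor(week 2); Migrate(week 3) before Launch(week 4); Handover(week 2) before Audit(week 3); Handover(week 2) before Build(week 4); Build(week 4) != Migrate(week 3); Launch(week 4) != Audit(week 3); Handover(week 2) != Deploy(week 1); Deploy(week 1) != Audit(week 3); Handover(week 2) != Build(week 4); Design(week 2) != Deploy(week 1).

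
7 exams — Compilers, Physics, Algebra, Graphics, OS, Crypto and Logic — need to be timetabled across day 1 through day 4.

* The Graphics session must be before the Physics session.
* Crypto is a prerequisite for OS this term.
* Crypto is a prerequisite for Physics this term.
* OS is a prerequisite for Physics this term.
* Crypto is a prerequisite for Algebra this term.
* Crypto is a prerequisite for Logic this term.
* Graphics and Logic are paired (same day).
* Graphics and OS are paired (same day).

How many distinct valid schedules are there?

Splitting on Compilers: it can be day 1 (11), day 2 (11), day 3 (11), day 4 (11). Listing each branch's schedules as (Physics, Algebra, Graphics, OS, Crypto, Logic) by day number:
Compilers=day 1: (3,2,2,2,1,2) (3,3,2,2,1,2) (3,4,2,2,1,2) (4,2,2,2,1,2) (4,2,3,3,1,3) (4,3,2,2,1,2) (4,3,3,3,1,3) (4,3,3,3,2,3) (4,4,2,2,1,2) (4,4,3,3,1,3) (4,4,3,3,2,3) — 11.
Compilers=day 2: (3,2,2,2,1,2) (3,3,2,2,1,2) (3,4,2,2,1,2) (4,2,2,2,1,2) (4,2,3,3,1,3) (4,3,2,2,1,2) (4,3,3,3,1,3) (4,3,3,3,2,3) (4,4,2,2,1,2) (4,4,3,3,1,3) (4,4,3,3,2,3) — 11.
Compilers=day 3: (3,2,2,2,1,2) (3,3,2,2,1,2) (3,4,2,2,1,2) (4,2,2,2,1,2) (4,2,3,3,1,3) (4,3,2,2,1,2) (4,3,3,3,1,3) (4,3,3,3,2,3) (4,4,2,2,1,2) (4,4,3,3,1,3) (4,4,3,3,2,3) — 11.
Compilers=day 4: (3,2,2,2,1,2) (3,3,2,2,1,2) (3,4,2,2,1,2) (4,2,2,2,1,2) (4,2,3,3,1,3) (4,3,2,2,1,2) (4,3,3,3,1,3) (4,3,3,3,2,3) (4,4,2,2,1,2) (4,4,3,3,1,3) (4,4,3,3,2,3) — 11.
Summing: 11 + 11 + 11 + 11 = 44.

44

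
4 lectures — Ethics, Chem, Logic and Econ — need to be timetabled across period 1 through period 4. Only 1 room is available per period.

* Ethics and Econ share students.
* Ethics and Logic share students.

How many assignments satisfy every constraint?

Splitting on Ethics: it can be period 1 (6), period 2 (6), period 3 (6), period 4 (6). Listing each branch's schedules as (Chem, Logic, Econ) by period number:
Ethics=period 1: (2,3,4) (2,4,3) (3,2,4) (3,4,2) (4,2,3) (4,3,2) — 6.
Ethics=period 2: (1,3,4) (1,4,3) (3,1,4) (3,4,1) (4,1,3) (4,3,1) — 6.
Ethics=period 3: (1,2,4) (1,4,2) (2,1,4) (2,4,1) (4,1,2) (4,2,1) — 6.
Ethics=period 4: (1,2,3) (1,3,2) (2,1,3) (2,3,1) (3,1,2) (3,2,1) — 6.
Summing: 6 + 6 + 6 + 6 = 24.

24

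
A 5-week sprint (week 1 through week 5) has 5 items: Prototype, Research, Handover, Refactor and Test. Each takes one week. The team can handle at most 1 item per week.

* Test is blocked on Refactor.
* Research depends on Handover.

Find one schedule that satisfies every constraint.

Refactor in week 3; Handover in week 1; Prototype in week 5; Research in week 2; Test in week 4

Checking: Handover(week 1) before Research(week 2); Refactor(week 3) before Test(week 4); max 1 per week (cap 1).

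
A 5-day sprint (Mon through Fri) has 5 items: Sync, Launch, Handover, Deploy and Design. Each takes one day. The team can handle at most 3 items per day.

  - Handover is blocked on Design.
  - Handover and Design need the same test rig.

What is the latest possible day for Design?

Downstream work caps Design at Thu.
Design at Thu is achievable: Design=Thu, Launch=Mon, Handover=Fri, Deploy=Mon, Sync=Mon.

Thu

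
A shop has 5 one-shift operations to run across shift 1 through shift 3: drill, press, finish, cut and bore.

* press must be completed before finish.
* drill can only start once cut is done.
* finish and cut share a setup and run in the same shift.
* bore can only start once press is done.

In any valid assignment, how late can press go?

shift 1

Downstream work caps press at shift 1.
press at shift 1 is achievable: finish in shift 2; press in shift 1; cut in shift 2; drill in shift 3; bore in shift 2.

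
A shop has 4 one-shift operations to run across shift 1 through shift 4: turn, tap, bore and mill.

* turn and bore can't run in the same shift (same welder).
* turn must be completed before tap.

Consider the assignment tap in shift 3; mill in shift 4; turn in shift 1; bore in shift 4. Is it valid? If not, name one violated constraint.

turn and bore can't run in the same shift (same welder) — holds.
turn must be completed before tap — holds.

Yes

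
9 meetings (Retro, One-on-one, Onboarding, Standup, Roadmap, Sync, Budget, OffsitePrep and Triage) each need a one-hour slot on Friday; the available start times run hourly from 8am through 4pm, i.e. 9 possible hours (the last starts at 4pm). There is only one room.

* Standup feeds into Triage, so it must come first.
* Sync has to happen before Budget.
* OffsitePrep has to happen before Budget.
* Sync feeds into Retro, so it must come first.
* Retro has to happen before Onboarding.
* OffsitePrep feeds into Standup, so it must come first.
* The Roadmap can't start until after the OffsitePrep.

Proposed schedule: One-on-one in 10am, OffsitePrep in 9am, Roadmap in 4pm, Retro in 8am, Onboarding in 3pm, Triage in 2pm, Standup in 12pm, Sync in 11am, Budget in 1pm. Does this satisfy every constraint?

Standup feeds into Triage, so it must come first — holds.
OffsitePrep has to happen before Budget — holds.
OffsitePrep feeds into Standup, so it must come first — holds.
The Roadmap can't start until after the OffsitePrep — holds.
Sync has to happen before Budget — holds.
Sync feeds into Retro, so it must come first — violated.
Retro has to happen before Onboarding — holds.
There is only one room — holds.

No. Sync feeds into Retro, so it must come first is not satisfied.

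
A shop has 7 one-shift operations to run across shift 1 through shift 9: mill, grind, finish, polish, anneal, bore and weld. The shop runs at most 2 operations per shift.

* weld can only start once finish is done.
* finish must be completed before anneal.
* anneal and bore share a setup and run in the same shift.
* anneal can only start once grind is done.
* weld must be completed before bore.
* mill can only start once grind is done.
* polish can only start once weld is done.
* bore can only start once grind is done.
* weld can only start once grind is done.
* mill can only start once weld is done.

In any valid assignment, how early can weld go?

shift 2

Precedence pushes weld to at least shift 2; downstream work caps weld at shift 8.
weld at shift 2 is achievable: finish=shift 1, weld=shift 2, grind=shift 1, polish=shift 3, anneal=shift 4, bore=shift 4, mill=shift 3.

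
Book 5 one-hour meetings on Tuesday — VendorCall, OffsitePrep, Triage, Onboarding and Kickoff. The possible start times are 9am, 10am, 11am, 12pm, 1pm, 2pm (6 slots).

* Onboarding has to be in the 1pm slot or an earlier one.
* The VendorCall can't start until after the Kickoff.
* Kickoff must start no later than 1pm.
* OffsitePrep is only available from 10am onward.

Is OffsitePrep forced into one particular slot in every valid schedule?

OffsitePrep can be 10am (e.g. Triage in 9am, Kickoff in 9am, OffsitePrep in 10am, Onboarding in 9am, VendorCall in 10am) or 11am (e.g. Triage=9am; Kickoff=9am; Onboarding=9am; VendorCall=10am; OffsitePrep=11am).

No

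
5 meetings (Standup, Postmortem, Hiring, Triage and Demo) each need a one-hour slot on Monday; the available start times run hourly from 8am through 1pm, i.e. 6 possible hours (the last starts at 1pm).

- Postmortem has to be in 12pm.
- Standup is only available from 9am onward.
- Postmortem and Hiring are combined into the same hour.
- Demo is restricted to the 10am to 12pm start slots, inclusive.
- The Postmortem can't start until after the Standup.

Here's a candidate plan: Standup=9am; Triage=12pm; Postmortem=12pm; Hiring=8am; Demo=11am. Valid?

Demo is restricted to the 10am to 12pm start slots, inclusive — holds.
The Postmortem can't start until after the Standup — holds.
Postmortem has to be in 12pm — holds.
Postmortem and Hiring are combined into the same hour — violated.
Standup is only available from 9am onward — holds.

Invalid. Postmortem and Hiring are combined into the same hour.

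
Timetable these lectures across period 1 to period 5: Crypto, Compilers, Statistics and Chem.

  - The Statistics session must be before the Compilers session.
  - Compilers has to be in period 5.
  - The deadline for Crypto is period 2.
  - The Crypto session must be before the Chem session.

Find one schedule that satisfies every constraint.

Chem -> period 2; Compilers -> period 5; Crypto -> period 1; Statistics -> period 1

Checking: Statistics(period 1) before Compilers(period 5); Crypto(period 1) before Chem(period 2); Compilers=period 5 in [period 5,period 5]; Crypto=period 1 in [period 1,period 2].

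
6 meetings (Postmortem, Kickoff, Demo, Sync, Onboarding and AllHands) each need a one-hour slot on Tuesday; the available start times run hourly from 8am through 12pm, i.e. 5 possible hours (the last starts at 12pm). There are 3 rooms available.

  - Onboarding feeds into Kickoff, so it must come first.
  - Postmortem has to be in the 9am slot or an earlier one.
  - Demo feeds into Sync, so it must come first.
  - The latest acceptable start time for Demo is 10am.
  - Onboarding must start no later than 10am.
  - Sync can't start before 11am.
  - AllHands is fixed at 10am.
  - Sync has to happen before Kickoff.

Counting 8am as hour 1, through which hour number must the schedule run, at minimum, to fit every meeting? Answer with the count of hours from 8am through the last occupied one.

The precedence chain requires at least 3 distinct hours.
With at most 3 per hour and 6 meetings, at least 2 hours are needed.
Propagating the time windows through the other constraints, Kickoff can't land before 12pm — that is hour 5 counting from 8am — so the schedule must run through at least 5 hours.
5 works (last occupied hour: 12pm): for example AllHands=10am; Postmortem=8am; Demo=8am; Kickoff=12pm; Sync=11am; Onboarding=8am.

5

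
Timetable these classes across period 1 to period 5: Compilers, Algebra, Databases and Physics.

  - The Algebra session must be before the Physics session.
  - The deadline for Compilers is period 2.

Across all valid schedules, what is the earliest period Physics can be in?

period 2

Precedence pushes Physics to at least period 2.
Physics at period 2 is achievable: Databases=period 1, Compilers=period 1, Algebra=period 1, Physics=period 2.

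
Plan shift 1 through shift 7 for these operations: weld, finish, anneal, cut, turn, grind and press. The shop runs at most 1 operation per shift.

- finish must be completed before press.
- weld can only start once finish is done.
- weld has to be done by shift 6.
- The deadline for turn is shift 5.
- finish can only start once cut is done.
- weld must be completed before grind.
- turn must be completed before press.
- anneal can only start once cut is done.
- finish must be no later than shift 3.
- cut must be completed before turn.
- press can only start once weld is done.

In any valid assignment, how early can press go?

shift 5

Precedence pushes press to at least shift 4.
press at shift 5 is achievable: turn=shift 3, finish=shift 2, weld=shift 4, grind=shift 7, press=shift 5, anneal=shift 6, cut=shift 1.
Nothing earlier works — the capacity limit rule out every shift before shift 5.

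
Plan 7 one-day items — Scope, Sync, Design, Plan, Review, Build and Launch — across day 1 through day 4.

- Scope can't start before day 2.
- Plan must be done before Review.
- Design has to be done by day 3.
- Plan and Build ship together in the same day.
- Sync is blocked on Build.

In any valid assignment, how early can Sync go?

day 2

Precedence pushes Sync to at least day 2.
Sync at day 2 is achievable: Build -> day 1, Launch -> day 1, Design -> day 1, Sync -> day 2, Review -> day 2, Plan -> day 1, Scope -> day 2.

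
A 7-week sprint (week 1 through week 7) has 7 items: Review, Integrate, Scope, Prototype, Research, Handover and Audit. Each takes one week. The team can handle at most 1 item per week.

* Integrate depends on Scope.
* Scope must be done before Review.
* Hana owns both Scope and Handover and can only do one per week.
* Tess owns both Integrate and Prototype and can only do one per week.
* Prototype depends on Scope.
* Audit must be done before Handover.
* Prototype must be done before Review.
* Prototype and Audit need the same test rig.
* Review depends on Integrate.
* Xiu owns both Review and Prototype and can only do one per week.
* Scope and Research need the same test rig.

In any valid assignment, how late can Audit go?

week 6

Downstream work caps Audit at week 6.
Audit at week 6 is achievable: Prototype in week 3, Research in week 5, Integrate in week 2, Review in week 4, Handover in week 7, Audit in week 6, Scope in week 1.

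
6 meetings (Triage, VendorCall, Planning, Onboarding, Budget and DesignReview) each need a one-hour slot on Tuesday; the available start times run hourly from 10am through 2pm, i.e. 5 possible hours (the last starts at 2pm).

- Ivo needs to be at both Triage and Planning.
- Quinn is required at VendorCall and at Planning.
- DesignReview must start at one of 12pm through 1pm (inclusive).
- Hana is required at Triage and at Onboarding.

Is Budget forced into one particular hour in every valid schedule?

No

Budget can be 10am (e.g. VendorCall in 10am; Budget in 10am; DesignReview in 12pm; Triage in 10am; Onboarding in 11am; Planning in 11am) or 11am (e.g. Triage in 10am; VendorCall in 10am; Planning in 11am; DesignReview in 12pm; Onboarding in 11am; Budget in 11am).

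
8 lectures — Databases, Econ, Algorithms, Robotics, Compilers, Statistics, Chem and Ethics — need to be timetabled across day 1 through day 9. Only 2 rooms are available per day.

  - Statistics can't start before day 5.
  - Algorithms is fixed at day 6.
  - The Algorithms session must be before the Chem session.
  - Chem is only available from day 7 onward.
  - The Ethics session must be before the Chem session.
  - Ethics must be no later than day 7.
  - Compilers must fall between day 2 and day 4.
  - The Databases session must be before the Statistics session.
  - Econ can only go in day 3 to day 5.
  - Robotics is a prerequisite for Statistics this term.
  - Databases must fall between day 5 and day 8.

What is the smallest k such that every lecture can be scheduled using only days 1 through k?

The precedence chain requires at least 2 distinct days.
With at most 2 per day and 8 lectures, at least 4 days are needed.
Chem can't be placed before day 7, so the schedule must run through at least day 7.
7 works (last occupied day: day 7): for example Ethics -> day 1; Statistics -> day 6; Compilers -> day 2; Chem -> day 7; Databases -> day 5; Algorithms -> day 6; Econ -> day 3; Robotics -> day 1.

7 days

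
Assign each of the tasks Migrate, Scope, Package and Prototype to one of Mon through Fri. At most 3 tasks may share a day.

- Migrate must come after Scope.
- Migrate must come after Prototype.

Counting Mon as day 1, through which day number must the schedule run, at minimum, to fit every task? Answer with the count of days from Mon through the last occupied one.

2

The precedence chain requires at least 2 distinct days.
With at most 3 per day and 4 tasks, at least 2 days are needed.
2 works (last occupied day: Tue): for example Migrate -> Tue; Scope -> Mon; Package -> Mon; Prototype -> Mon.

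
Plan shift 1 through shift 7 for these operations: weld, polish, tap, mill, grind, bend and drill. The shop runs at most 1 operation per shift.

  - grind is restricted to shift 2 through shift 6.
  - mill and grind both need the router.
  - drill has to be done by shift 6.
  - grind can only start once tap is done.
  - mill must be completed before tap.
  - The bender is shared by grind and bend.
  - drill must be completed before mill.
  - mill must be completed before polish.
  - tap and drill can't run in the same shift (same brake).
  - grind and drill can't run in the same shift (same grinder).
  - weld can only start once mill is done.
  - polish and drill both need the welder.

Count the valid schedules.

48

Splitting on weld: it can be shift 3 (6), shift 4 (8), shift 5 (8), shift 6 (8), shift 7 (18). Listing each branch's schedules as (polish, tap, mill, grind, bend, drill) by shift number:
weld=shift 3: (4,5,2,6,7,1) (5,4,2,6,7,1) (6,4,2,5,7,1) (7,4,2,5,6,1) (7,4,2,6,5,1) (7,5,2,6,4,1) — 6.
weld=shift 4: (3,5,2,6,7,1) (5,3,2,6,7,1) (6,3,2,5,7,1) (7,3,2,5,6,1) (7,3,2,6,5,1) (7,5,2,6,3,1) (7,5,3,6,1,2) (7,5,3,6,2,1) — 8.
weld=shift 5: (3,4,2,6,7,1) (4,3,2,6,7,1) (6,3,2,4,7,1) (7,3,2,4,6,1) (7,3,2,6,4,1) (7,4,2,6,3,1) (7,4,3,6,1,2) (7,4,3,6,2,1) — 8.
weld=shift 6: (3,4,2,5,7,1) (4,3,2,5,7,1) (5,3,2,4,7,1) (7,3,2,4,5,1) (7,3,2,5,4,1) (7,4,2,5,3,1) (7,4,3,5,1,2) (7,4,3,5,2,1) — 8.
weld=shift 7: (3,4,2,5,6,1) (3,4,2,6,5,1) (3,5,2,6,4,1) (4,3,2,5,6,1) (4,3,2,6,5,1) (4,5,2,6,3,1) (4,5,3,6,1,2) (4,5,3,6,2,1) (5,3,2,4,6,1) (5,3,2,6,4,1) (5,4,2,6,3,1) (5,4,3,6,1,2) (5,4,3,6,2,1) (6,3,2,4,5,1) (6,3,2,5,4,1) (6,4,2,5,3,1) (6,4,3,5,1,2) (6,4,3,5,2,1) — 18.
Summing: 6 + 8 + 8 + 8 + 18 = 48.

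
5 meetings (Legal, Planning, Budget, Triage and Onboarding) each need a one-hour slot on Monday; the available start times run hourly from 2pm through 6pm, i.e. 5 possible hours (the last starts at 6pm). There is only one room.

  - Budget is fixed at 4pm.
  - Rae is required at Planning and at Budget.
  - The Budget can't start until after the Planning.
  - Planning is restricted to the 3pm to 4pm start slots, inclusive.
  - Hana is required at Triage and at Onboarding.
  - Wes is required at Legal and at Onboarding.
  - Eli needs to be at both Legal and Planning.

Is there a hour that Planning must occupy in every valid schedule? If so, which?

3pm

Planning's window is 3pm–4pm.
Budget is fixed at 4pm, and Planning can't share a hour with Budget.
So Planning must be 3pm.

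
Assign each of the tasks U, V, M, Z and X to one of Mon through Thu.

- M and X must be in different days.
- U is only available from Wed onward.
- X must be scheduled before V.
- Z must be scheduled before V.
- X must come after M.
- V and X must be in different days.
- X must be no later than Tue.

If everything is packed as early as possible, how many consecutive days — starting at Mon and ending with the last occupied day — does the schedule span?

3

The precedence chain requires at least 3 distinct days.
3 works (last occupied day: Wed): for example X=Tue; Z=Mon; U=Wed; V=Wed; M=Mon.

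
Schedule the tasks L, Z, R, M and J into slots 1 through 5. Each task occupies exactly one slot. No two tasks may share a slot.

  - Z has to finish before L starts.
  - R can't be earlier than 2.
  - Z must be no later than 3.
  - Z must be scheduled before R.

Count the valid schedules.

Splitting on L: it can be 2 (6), 3 (10), 4 (12), 5 (12). Listing each branch's schedules as (Z, R, M, J):
L=2: (1,3,4,5) (1,3,5,4) (1,4,3,5) (1,4,5,3) (1,5,3,4) (1,5,4,3) — 6.
L=3: (1,2,4,5) (1,2,5,4) (1,4,2,5) (1,4,5,2) (1,5,2,4) (1,5,4,2) (2,4,1,5) (2,4,5,1) (2,5,1,4) (2,5,4,1) — 10.
L=4: (1,2,3,5) (1,2,5,3) (1,3,2,5) (1,3,5,2) (1,5,2,3) (1,5,3,2) (2,3,1,5) (2,3,5,1) (2,5,1,3) (2,5,3,1) (3,5,1,2) (3,5,2,1) — 12.
L=5: (1,2,3,4) (1,2,4,3) (1,3,2,4) (1,3,4,2) (1,4,2,3) (1,4,3,2) (2,3,1,4) (2,3,4,1) (2,4,1,3) (2,4,3,1) (3,4,1,2) (3,4,2,1) — 12.
Summing: 6 + 10 + 12 + 12 = 40.

40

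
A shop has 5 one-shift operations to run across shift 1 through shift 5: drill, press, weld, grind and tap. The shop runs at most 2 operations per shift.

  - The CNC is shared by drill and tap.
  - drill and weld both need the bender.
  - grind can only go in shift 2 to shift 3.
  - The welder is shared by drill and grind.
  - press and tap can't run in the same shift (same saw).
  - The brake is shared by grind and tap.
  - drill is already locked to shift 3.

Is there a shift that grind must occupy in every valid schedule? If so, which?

shift 2

grind's window is shift 2–shift 3.
drill is fixed at shift 3, and grind can't share a shift with drill.
So grind must be shift 2.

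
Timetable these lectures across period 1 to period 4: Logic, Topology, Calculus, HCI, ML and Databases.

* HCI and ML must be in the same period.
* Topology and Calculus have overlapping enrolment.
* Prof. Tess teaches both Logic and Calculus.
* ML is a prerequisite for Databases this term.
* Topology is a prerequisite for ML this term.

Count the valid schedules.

36

Splitting on Logic: it can be period 1 (11), period 2 (9), period 3 (8), period 4 (8). Listing each branch's schedules as (Topology, Calculus, HCI, ML, Databases) by period number:
Logic=period 1: (1,2,2,2,3) (1,2,2,2,4) (1,2,3,3,4) (1,3,2,2,3) (1,3,2,2,4) (1,3,3,3,4) (1,4,2,2,3) (1,4,2,2,4) (1,4,3,3,4) (2,3,3,3,4) (2,4,3,3,4) — 11.
Logic=period 2: (1,3,2,2,3) (1,3,2,2,4) (1,3,3,3,4) (1,4,2,2,3) (1,4,2,2,4) (1,4,3,3,4) (2,1,3,3,4) (2,3,3,3,4) (2,4,3,3,4) — 9.
Logic=period 3: (1,2,2,2,3) (1,2,2,2,4) (1,2,3,3,4) (1,4,2,2,3) (1,4,2,2,4) (1,4,3,3,4) (2,1,3,3,4) (2,4,3,3,4) — 8.
Logic=period 4: (1,2,2,2,3) (1,2,2,2,4) (1,2,3,3,4) (1,3,2,2,3) (1,3,2,2,4) (1,3,3,3,4) (2,1,3,3,4) (2,3,3,3,4) — 8.
Summing: 11 + 9 + 8 + 8 = 36.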